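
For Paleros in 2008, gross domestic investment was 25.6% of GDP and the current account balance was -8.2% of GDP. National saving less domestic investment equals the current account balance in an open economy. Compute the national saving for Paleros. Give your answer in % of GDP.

17.4

S - I = CA (net lending to the rest of the world).
S = I + CA = 25.6 + (-8.2) = 17.4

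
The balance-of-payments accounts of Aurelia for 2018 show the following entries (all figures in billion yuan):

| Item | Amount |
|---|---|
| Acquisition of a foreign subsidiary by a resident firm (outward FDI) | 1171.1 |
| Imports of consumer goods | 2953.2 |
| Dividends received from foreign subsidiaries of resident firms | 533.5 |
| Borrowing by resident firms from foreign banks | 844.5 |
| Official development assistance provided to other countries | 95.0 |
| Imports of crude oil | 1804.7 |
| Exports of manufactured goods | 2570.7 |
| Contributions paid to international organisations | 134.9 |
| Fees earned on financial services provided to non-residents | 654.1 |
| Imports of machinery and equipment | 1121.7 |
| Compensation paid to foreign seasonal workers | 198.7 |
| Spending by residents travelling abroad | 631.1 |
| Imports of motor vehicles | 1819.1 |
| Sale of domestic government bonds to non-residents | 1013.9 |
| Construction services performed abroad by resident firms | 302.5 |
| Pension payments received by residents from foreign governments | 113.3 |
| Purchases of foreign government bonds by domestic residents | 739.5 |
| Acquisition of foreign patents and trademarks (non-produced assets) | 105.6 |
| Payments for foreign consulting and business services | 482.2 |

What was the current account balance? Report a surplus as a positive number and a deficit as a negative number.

Goods: -1121.7 - 2953.2 + 2570.7 - 1819.1 - 1804.7 = -5128.0
Services: 302.5 - 631.1 - 482.2 + 654.1 = -156.7
Primary income: -198.7 + 533.5 = 334.8
Secondary income: 113.3 - 95.0 - 134.9 = -116.6
Current account = (-5128.0) + (-156.7) + 334.8 + (-116.6) = -5066.5
(Excluded from the current account — financial account: acquisition of a foreign subsidiary by a resident firm (outward FDI) 1171.1, borrowing by resident firms from foreign banks 844.5, sale of domestic government bonds to non-residents 1013.9, purchases of foreign government bonds by domestic residents 739.5; capital account: acquisition of foreign patents and trademarks (non-produced assets) 105.6.)

-5066.5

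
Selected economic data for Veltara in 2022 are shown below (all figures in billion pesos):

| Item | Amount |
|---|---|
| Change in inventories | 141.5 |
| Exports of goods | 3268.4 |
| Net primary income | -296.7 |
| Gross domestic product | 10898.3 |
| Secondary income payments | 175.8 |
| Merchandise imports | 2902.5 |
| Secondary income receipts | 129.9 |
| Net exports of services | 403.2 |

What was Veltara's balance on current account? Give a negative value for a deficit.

Goods balance = 3268.4 - 2902.5 = 365.9
Services balance = 403.2
Trade balance (goods + services) = 365.9 + 403.2 = 769.1
Net primary income = -296.7
Net secondary income = 129.9 - 175.8 = -45.9
Current account = 769.1 + (-296.7) + (-45.9) = 426.5

426.5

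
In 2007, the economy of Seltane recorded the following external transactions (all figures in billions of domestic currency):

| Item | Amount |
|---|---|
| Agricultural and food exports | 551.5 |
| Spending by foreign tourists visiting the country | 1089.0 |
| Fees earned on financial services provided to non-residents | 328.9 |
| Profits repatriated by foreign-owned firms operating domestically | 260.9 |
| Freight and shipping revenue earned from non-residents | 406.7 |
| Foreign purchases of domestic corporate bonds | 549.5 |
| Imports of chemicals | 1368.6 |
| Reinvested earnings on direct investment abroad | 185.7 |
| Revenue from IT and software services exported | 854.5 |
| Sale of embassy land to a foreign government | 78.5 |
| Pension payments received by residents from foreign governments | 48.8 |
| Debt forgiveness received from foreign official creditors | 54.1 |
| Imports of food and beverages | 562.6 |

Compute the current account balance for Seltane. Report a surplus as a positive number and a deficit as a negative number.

1273.0

Goods: -1368.6 + 551.5 - 562.6 = -1379.7
Services: 854.5 + 1089.0 + 328.9 + 406.7 = 2679.1
Primary income: 185.7 - 260.9 = -75.2
Secondary income: 48.8
Current account = (-1379.7) + 2679.1 + (-75.2) + 48.8 = 1273.0
(Excluded from the current account — financial account: foreign purchases of domestic corporate bonds 549.5; capital account: sale of embassy land to a foreign government 78.5, debt forgiveness received from foreign official creditors 54.1.)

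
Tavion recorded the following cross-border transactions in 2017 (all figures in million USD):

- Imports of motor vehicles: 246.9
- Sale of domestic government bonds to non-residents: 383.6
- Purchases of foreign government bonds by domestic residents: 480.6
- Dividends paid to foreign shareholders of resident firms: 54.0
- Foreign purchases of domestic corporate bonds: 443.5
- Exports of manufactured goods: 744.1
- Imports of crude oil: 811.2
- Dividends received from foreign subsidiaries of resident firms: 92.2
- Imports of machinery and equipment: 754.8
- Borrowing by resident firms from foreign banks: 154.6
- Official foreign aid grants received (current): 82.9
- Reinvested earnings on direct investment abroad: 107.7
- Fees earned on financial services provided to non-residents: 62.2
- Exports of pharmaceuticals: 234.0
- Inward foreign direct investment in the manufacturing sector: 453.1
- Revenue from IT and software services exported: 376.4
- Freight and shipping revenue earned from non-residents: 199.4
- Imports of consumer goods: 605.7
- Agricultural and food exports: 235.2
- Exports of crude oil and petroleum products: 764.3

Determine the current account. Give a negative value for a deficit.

425.8

Goods: 764.3 + 235.2 - 811.2 + 744.1 - 605.7 + 234.0 - 246.9 - 754.8 = -441.0
Services: 62.2 + 199.4 + 376.4 = 638.0
Primary income: -54.0 + 92.2 + 107.7 = 145.9
Secondary income: 82.9
Current account = (-441.0) + 638.0 + 145.9 + 82.9 = 425.8
(Excluded from the current account — financial account: sale of domestic government bonds to non-residents 383.6, purchases of foreign government bonds by domestic residents 480.6, foreign purchases of domestic corporate bonds 443.5, borrowing by resident firms from foreign banks 154.6, inward foreign direct investment in the manufacturing sector 453.1.)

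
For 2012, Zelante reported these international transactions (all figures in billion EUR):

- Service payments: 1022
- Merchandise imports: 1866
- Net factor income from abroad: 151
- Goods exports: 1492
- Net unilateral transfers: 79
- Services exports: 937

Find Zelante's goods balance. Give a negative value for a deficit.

-374

Goods balance = 1492 - 1866 = -374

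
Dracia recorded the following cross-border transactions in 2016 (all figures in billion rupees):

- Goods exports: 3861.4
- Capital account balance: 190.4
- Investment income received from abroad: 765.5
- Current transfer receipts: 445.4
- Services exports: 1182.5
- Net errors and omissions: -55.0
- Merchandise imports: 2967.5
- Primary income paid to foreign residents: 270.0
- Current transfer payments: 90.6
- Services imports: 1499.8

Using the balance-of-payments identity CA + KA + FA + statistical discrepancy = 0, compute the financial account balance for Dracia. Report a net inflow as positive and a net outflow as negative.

-1562.3

Goods balance = 3861.4 - 2967.5 = 893.9
Services balance = 1182.5 - 1499.8 = -317.3
Trade balance (goods + services) = 893.9 + (-317.3) = 576.6
Net primary income = 765.5 - 270.0 = 495.5
Net secondary income = 445.4 - 90.6 = 354.8
Current account = 576.6 + 495.5 + 354.8 = 1426.9
Financial account = -(1426.9 + 190.4 + (-55.0)) = -1562.3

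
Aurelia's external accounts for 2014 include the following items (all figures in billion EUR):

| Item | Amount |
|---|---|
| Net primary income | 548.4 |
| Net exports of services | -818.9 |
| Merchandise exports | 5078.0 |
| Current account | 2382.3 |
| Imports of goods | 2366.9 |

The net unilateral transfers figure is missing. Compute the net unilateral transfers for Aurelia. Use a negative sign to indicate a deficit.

-58.3

Current account = goods balance + services balance + net primary income + net secondary income
Sum of the known components = 2440.6
Net unilateral transfers = CA - (known components) = 2382.3 - 2440.6 = -58.3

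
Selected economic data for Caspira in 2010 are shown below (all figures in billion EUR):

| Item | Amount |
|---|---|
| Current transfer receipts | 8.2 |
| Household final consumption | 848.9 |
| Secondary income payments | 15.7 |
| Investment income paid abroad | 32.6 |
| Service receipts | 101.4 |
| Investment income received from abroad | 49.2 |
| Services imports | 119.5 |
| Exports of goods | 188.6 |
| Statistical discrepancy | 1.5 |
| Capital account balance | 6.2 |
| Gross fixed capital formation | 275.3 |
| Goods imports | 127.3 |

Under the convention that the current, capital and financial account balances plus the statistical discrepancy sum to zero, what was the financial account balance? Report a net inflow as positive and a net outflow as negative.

Goods balance = 188.6 - 127.3 = 61.3
Services balance = 101.4 - 119.5 = -18.1
Trade balance (goods + services) = 61.3 + (-18.1) = 43.2
Net primary income = 49.2 - 32.6 = 16.6
Net secondary income = 8.2 - 15.7 = -7.5
Current account = 43.2 + 16.6 + (-7.5) = 52.3
Financial account = -(52.3 + 6.2 + 1.5) = -60.0

-60.0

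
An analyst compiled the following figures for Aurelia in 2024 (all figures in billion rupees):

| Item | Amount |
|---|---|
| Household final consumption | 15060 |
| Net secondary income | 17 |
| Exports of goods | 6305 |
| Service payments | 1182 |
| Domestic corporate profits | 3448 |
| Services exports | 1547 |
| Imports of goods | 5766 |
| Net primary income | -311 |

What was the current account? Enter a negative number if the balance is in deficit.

610

Goods balance = 6305 - 5766 = 539
Services balance = 1547 - 1182 = 365
Trade balance (goods + services) = 539 + 365 = 904
Net primary income = -311
Net secondary income = 17
Current account = 904 + (-311) + 17 = 610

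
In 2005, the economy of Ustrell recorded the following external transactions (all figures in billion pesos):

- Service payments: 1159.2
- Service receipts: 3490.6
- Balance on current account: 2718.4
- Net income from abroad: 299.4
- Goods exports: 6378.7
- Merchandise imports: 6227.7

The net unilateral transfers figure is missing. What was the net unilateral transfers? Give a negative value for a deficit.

Current account = goods balance + services balance + net primary income + net secondary income
Sum of the known components = 2781.8
Net unilateral transfers = CA - (known components) = 2718.4 - 2781.8 = -63.4

-63.4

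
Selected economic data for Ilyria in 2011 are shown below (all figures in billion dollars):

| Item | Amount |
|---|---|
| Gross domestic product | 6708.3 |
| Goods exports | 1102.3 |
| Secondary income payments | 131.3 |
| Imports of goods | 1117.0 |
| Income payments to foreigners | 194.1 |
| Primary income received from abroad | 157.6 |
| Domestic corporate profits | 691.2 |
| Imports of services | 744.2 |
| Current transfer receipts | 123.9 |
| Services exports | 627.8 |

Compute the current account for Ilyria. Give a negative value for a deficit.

Goods balance = 1102.3 - 1117.0 = -14.7
Services balance = 627.8 - 744.2 = -116.4
Trade balance (goods + services) = -14.7 + (-116.4) = -131.1
Net primary income = 157.6 - 194.1 = -36.5
Net secondary income = 123.9 - 131.3 = -7.4
Current account = -131.1 + (-36.5) + (-7.4) = -175.0

-175.0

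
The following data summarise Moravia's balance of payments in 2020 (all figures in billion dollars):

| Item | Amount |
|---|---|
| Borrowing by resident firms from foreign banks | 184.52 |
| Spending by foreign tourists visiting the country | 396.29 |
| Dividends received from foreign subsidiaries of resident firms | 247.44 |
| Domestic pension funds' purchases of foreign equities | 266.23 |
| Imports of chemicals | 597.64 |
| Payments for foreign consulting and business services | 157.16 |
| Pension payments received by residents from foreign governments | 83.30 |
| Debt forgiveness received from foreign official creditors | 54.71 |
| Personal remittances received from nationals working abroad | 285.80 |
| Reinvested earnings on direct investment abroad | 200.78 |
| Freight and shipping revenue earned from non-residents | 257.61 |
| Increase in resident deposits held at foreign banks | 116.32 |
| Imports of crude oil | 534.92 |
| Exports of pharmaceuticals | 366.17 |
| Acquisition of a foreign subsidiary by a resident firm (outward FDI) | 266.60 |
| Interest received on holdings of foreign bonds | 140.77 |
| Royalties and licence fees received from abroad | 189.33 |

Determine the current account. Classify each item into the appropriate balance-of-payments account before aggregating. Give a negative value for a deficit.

877.77

Goods: -534.92 + 366.17 - 597.64 = -766.39
Services: -157.16 + 257.61 + 189.33 + 396.29 = 686.07
Primary income: 247.44 + 140.77 + 200.78 = 588.99
Secondary income: 83.30 + 285.80 = 369.10
Current account = (-766.39) + 686.07 + 588.99 + 369.10 = 877.77
(Excluded from the current account — financial account: borrowing by resident firms from foreign banks 184.52, domestic pension funds' purchases of foreign equities 266.23, increase in resident deposits held at foreign banks 116.32, acquisition of a foreign subsidiary by a resident firm (outward FDI) 266.60; capital account: debt forgiveness received from foreign official creditors 54.71.)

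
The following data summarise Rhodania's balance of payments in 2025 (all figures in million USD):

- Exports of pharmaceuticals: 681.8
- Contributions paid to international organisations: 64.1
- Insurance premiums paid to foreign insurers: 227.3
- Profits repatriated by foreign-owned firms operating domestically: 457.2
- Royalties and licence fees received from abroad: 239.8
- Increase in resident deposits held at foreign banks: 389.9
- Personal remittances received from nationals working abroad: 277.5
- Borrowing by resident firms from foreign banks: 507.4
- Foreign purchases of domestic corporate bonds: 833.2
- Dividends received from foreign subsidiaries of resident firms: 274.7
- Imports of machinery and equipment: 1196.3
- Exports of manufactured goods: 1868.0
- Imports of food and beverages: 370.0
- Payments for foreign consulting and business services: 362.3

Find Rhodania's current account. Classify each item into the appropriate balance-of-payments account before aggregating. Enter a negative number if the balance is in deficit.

664.6

Goods: -370.0 - 1196.3 + 681.8 + 1868.0 = 983.5
Services: -227.3 - 362.3 + 239.8 = -349.8
Primary income: 274.7 - 457.2 = -182.5
Secondary income: 277.5 - 64.1 = 213.4
Current account = 983.5 + (-349.8) + (-182.5) + 213.4 = 664.6
(Excluded from the current account — financial account: increase in resident deposits held at foreign banks 389.9, borrowing by resident firms from foreign banks 507.4, foreign purchases of domestic corporate bonds 833.2.)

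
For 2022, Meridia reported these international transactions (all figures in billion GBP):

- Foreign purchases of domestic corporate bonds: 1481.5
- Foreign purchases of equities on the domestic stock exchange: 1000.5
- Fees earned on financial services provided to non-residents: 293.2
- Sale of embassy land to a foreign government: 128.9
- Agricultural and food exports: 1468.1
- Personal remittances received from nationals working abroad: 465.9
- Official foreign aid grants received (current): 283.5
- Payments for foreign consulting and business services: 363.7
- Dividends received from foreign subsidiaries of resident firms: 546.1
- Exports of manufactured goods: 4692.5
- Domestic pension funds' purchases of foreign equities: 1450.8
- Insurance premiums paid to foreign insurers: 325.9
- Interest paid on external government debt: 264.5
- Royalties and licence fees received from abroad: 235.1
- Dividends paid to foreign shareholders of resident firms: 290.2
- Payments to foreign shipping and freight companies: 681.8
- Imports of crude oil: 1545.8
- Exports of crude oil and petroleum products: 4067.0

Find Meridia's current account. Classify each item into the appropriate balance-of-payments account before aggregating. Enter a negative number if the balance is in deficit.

Goods: -1545.8 + 1468.1 + 4067.0 + 4692.5 = 8681.8
Services: -363.7 + 235.1 - 325.9 + 293.2 - 681.8 = -843.1
Primary income: -290.2 - 264.5 + 546.1 = -8.6
Secondary income: 465.9 + 283.5 = 749.4
Current account = 8681.8 + (-843.1) + (-8.6) + 749.4 = 8579.5
(Excluded from the current account — financial account: foreign purchases of domestic corporate bonds 1481.5, foreign purchases of equities on the domestic stock exchange 1000.5, domestic pension funds' purchases of foreign equities 1450.8; capital account: sale of embassy land to a foreign government 128.9.)

8579.5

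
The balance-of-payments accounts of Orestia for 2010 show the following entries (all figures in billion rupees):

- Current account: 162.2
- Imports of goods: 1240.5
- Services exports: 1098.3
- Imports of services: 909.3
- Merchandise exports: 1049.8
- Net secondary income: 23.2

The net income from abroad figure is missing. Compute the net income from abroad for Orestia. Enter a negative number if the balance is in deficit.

Current account = goods balance + services balance + net primary income + net secondary income
Sum of the known components = 21.5
Net income from abroad = CA - (known components) = 162.2 - 21.5 = 140.7

140.7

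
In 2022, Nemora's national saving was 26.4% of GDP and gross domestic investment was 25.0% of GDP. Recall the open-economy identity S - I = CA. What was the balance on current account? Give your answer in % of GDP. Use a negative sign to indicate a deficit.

1.4

CA = S - I = 26.4 - 25.0 = 1.4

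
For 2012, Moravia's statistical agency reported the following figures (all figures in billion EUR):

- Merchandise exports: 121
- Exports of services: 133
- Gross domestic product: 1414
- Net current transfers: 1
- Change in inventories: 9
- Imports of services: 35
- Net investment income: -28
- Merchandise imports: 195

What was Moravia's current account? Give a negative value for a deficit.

-3

Goods balance = 121 - 195 = -74
Services balance = 133 - 35 = 98
Trade balance (goods + services) = -74 + 98 = 24
Net primary income = -28
Net secondary income = 1
Current account = 24 + (-28) + 1 = -3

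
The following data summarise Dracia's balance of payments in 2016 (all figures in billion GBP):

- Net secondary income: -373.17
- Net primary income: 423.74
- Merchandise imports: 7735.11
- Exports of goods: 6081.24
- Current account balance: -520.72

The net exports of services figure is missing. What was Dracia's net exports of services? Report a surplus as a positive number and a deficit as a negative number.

1082.58

Current account = goods balance + services balance + net primary income + net secondary income
Sum of the known components = -1603.30
Net exports of services = CA - (known components) = -520.72 - (-1603.30) = 1082.58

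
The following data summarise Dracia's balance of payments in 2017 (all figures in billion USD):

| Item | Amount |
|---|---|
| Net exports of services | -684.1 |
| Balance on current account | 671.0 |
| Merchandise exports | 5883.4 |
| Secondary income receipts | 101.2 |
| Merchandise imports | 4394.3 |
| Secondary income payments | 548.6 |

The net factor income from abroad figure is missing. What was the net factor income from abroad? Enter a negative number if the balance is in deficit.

Current account = goods balance + services balance + net primary income + net secondary income
Sum of the known components = 357.6
Net factor income from abroad = CA - (known components) = 671.0 - 357.6 = 313.4

313.4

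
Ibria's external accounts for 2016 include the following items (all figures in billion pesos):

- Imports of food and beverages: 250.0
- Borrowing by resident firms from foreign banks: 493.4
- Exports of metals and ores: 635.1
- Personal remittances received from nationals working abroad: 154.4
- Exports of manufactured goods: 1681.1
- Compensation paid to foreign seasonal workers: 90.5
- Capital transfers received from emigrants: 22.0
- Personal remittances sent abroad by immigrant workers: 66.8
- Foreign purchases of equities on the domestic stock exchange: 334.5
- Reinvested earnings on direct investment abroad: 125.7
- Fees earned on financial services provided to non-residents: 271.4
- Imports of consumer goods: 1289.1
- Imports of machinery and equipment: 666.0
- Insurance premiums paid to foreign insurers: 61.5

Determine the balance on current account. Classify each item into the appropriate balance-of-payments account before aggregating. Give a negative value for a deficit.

443.8

Goods: 635.1 - 666.0 - 1289.1 + 1681.1 - 250.0 = 111.1
Services: -61.5 + 271.4 = 209.9
Primary income: 125.7 - 90.5 = 35.2
Secondary income: 154.4 - 66.8 = 87.6
Current account = 111.1 + 209.9 + 35.2 + 87.6 = 443.8
(Excluded from the current account — financial account: borrowing by resident firms from foreign banks 493.4, foreign purchases of equities on the domestic stock exchange 334.5; capital account: capital transfers received from emigrants 22.0.)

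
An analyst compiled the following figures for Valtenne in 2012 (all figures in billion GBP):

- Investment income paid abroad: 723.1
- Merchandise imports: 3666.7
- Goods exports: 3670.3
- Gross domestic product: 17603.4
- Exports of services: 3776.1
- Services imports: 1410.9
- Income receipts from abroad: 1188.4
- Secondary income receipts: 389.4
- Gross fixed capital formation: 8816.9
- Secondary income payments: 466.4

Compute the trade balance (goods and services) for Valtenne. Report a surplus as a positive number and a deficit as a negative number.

Goods balance = 3670.3 - 3666.7 = 3.6
Services balance = 3776.1 - 1410.9 = 2365.2
Trade balance (goods + services) = 3.6 + 2365.2 = 2368.8

2368.8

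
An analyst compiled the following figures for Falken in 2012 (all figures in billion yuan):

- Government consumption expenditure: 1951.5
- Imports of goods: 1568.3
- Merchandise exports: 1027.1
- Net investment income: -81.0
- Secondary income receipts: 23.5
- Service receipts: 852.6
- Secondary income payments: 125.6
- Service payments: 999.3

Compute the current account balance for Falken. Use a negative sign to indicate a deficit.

Goods balance = 1027.1 - 1568.3 = -541.2
Services balance = 852.6 - 999.3 = -146.7
Trade balance (goods + services) = -541.2 + (-146.7) = -687.9
Net primary income = -81.0
Net secondary income = 23.5 - 125.6 = -102.1
Current account = -687.9 + (-81.0) + (-102.1) = -871.0

-871.0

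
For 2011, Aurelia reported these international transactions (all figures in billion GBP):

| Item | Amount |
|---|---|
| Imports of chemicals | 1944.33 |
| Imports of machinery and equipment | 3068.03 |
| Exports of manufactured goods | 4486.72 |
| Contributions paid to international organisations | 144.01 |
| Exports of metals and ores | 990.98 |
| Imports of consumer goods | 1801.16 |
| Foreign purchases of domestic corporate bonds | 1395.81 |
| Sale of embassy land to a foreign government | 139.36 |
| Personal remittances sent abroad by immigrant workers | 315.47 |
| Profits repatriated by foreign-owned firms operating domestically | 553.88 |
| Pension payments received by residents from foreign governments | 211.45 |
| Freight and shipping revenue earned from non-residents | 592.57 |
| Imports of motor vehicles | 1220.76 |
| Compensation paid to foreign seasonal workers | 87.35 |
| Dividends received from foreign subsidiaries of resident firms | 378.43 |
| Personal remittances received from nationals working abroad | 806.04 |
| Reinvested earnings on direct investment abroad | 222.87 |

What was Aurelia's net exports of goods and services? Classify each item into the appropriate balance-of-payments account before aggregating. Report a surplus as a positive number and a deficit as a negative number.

Goods: -1220.76 + 4486.72 + 990.98 - 3068.03 - 1944.33 - 1801.16 = -2556.58
Services: 592.57
Trade balance = -2556.58 + 592.57 = -1964.01
(Excluded from the trade balance — secondary income: contributions paid to international organisations 144.01, personal remittances sent abroad by immigrant workers 315.47, pension payments received by residents from foreign governments 211.45, personal remittances received from nationals working abroad 806.04; financial account: foreign purchases of domestic corporate bonds 1395.81; capital account: sale of embassy land to a foreign government 139.36; primary income: profits repatriated by foreign-owned firms operating domestically 553.88, compensation paid to foreign seasonal workers 87.35, dividends received from foreign subsidiaries of resident firms 378.43, reinvested earnings on direct investment abroad 222.87.)

-1964.01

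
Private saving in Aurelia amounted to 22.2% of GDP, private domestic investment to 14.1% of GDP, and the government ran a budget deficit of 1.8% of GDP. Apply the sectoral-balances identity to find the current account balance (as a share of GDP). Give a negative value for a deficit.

6.3

By the sectoral-balances identity, CA = (S_private - I) + (T - G).
Private balance = 22.2 - 14.1 = 8.1
Government balance (T - G) = -1.8
CA = 8.1 + (-1.8) = 6.3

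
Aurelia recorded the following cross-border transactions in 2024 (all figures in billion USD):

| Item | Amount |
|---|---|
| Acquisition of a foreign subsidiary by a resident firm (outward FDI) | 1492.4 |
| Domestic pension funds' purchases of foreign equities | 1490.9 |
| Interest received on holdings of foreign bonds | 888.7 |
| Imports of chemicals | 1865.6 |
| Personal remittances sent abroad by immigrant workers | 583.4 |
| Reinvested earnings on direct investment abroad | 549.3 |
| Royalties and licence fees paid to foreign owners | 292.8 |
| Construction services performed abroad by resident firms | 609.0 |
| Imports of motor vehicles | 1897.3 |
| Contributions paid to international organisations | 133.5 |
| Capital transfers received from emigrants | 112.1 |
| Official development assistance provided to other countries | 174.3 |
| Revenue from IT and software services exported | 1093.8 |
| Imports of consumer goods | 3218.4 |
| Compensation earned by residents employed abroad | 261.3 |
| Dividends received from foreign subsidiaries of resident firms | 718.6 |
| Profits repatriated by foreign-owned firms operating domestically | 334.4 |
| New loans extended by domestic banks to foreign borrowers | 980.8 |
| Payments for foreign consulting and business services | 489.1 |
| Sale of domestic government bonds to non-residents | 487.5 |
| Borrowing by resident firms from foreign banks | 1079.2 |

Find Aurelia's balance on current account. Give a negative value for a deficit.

Goods: -1897.3 - 3218.4 - 1865.6 = -6981.3
Services: -489.1 - 292.8 + 609.0 + 1093.8 = 920.9
Primary income: 549.3 + 718.6 + 888.7 - 334.4 + 261.3 = 2083.5
Secondary income: -133.5 - 174.3 - 583.4 = -891.2
Current account = (-6981.3) + 920.9 + 2083.5 + (-891.2) = -4868.1
(Excluded from the current account — financial account: acquisition of a foreign subsidiary by a resident firm (outward FDI) 1492.4, domestic pension funds' purchases of foreign equities 1490.9, new loans extended by domestic banks to foreign borrowers 980.8, sale of domestic government bonds to non-residents 487.5, borrowing by resident firms from foreign banks 1079.2; capital account: capital transfers received from emigrants 112.1.)

-4868.1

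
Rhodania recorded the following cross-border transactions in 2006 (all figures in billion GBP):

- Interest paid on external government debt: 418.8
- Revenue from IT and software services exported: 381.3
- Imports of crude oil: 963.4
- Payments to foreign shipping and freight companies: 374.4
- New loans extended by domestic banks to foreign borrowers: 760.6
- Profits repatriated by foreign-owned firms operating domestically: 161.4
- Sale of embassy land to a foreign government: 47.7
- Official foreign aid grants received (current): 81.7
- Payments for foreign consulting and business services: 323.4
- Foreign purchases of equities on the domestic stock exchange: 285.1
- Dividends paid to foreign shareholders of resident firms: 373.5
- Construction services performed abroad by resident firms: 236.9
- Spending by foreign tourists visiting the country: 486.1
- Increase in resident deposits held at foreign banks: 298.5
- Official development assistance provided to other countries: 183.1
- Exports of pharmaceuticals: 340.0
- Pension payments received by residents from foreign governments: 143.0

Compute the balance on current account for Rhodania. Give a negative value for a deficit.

Goods: -963.4 + 340.0 = -623.4
Services: 236.9 - 374.4 + 486.1 + 381.3 - 323.4 = 406.5
Primary income: -373.5 - 161.4 - 418.8 = -953.7
Secondary income: -183.1 + 143.0 + 81.7 = 41.6
Current account = (-623.4) + 406.5 + (-953.7) + 41.6 = -1129.0
(Excluded from the current account — financial account: new loans extended by domestic banks to foreign borrowers 760.6, foreign purchases of equities on the domestic stock exchange 285.1, increase in resident deposits held at foreign banks 298.5; capital account: sale of embassy land to a foreign government 47.7.)

-1129.0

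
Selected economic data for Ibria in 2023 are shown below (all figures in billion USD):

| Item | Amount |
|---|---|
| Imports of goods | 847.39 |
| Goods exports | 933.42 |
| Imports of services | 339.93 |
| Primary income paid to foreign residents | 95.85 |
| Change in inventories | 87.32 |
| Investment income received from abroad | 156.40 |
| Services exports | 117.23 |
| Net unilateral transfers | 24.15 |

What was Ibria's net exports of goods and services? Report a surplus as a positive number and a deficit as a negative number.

-136.67

Goods balance = 933.42 - 847.39 = 86.03
Services balance = 117.23 - 339.93 = -222.70
Trade balance (goods + services) = 86.03 + (-222.70) = -136.67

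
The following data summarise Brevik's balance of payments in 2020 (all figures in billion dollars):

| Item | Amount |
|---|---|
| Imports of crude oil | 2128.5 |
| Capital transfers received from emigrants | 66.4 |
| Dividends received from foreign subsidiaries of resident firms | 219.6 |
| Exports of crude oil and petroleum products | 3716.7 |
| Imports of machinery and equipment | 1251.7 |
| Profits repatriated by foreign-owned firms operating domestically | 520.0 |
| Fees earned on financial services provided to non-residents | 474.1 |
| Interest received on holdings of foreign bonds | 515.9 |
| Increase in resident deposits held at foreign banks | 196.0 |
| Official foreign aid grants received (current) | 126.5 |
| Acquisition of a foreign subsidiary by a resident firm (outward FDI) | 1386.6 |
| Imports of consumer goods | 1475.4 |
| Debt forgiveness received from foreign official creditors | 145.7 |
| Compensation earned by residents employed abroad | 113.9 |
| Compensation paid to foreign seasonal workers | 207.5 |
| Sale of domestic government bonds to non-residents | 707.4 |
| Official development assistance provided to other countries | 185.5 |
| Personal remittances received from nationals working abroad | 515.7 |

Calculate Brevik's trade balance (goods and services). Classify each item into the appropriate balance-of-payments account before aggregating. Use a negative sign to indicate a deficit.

-664.8

Goods: 3716.7 - 2128.5 - 1251.7 - 1475.4 = -1138.9
Services: 474.1
Trade balance = -1138.9 + 474.1 = -664.8
(Excluded from the trade balance — capital account: capital transfers received from emigrants 66.4, debt forgiveness received from foreign official creditors 145.7; primary income: dividends received from foreign subsidiaries of resident firms 219.6, profits repatriated by foreign-owned firms operating domestically 520.0, interest received on holdings of foreign bonds 515.9, compensation earned by residents employed abroad 113.9, compensation paid to foreign seasonal workers 207.5; financial account: increase in resident deposits held at foreign banks 196.0, acquisition of a foreign subsidiary by a resident firm (outward FDI) 1386.6, sale of domestic government bonds to non-residents 707.4; secondary income: official foreign aid grants received (current) 126.5, official development assistance provided to other countries 185.5, personal remittances received from nationals working abroad 515.7.)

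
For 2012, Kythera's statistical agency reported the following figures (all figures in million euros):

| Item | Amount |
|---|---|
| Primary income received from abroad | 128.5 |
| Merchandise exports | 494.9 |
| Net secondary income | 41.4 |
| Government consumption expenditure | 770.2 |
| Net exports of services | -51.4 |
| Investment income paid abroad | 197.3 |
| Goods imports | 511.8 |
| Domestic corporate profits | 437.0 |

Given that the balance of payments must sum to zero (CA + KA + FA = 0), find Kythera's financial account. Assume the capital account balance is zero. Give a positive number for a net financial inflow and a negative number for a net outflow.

Goods balance = 494.9 - 511.8 = -16.9
Services balance = -51.4
Trade balance (goods + services) = -16.9 + (-51.4) = -68.3
Net primary income = 128.5 - 197.3 = -68.8
Net secondary income = 41.4
Current account = -68.3 + (-68.8) + 41.4 = -95.7
Financial account = -(-95.7) = 95.7

95.7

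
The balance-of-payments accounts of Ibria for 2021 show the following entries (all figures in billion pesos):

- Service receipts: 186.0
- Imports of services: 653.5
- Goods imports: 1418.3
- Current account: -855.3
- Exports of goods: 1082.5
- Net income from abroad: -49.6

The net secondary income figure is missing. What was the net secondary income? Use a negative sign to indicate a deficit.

Current account = goods balance + services balance + net primary income + net secondary income
Sum of the known components = -852.9
Net secondary income = CA - (known components) = -855.3 - (-852.9) = -2.4

-2.4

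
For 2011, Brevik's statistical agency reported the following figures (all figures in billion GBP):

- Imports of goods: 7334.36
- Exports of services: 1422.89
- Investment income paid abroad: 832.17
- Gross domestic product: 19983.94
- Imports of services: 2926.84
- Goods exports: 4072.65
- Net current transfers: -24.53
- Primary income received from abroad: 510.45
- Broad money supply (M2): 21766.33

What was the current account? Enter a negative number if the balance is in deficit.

Goods balance = 4072.65 - 7334.36 = -3261.71
Services balance = 1422.89 - 2926.84 = -1503.95
Trade balance (goods + services) = -3261.71 + (-1503.95) = -4765.66
Net primary income = 510.45 - 832.17 = -321.72
Net secondary income = -24.53
Current account = -4765.66 + (-321.72) + (-24.53) = -5111.91

-5111.91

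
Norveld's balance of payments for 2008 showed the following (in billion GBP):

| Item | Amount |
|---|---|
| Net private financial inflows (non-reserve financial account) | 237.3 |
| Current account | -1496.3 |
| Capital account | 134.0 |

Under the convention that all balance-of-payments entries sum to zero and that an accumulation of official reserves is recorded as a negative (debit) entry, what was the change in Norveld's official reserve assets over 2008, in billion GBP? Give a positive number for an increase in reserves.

Official reserve transactions balance = -((-1496.3) + 134.0 + 237.3) = 1125.0
An accumulation of reserves is recorded as a debit (negative entry), so the change in the stock of reserves is the negative of that balance.
Change in official reserves = -(1125.0) = -1125.0

-1125.0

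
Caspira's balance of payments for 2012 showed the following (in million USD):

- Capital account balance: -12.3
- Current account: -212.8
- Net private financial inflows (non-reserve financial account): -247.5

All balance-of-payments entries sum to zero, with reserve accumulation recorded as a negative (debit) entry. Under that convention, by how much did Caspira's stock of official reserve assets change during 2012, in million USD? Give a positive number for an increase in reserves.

-472.6

Official reserve transactions balance = -((-212.8) + (-12.3) + (-247.5)) = 472.6
An accumulation of reserves is recorded as a debit (negative entry), so the change in the stock of reserves is the negative of that balance.
Change in official reserves = -(472.6) = -472.6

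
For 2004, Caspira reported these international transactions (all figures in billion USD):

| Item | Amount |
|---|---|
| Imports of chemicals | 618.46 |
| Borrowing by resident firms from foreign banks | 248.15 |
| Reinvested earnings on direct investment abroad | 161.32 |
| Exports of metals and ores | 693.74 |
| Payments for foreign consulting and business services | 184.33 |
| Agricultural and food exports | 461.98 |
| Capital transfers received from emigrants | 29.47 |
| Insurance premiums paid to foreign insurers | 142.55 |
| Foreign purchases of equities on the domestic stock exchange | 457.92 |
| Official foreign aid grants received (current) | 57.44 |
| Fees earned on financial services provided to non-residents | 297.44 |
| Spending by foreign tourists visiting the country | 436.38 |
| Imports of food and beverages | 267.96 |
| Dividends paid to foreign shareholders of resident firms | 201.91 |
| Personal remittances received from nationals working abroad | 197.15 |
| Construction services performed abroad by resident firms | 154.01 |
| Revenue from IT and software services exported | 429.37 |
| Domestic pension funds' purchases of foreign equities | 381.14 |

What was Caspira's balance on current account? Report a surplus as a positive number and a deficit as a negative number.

Goods: -618.46 - 267.96 + 693.74 + 461.98 = 269.30
Services: 297.44 + 154.01 + 429.37 - 184.33 + 436.38 - 142.55 = 990.32
Primary income: 161.32 - 201.91 = -40.59
Secondary income: 197.15 + 57.44 = 254.59
Current account = 269.30 + 990.32 + (-40.59) + 254.59 = 1473.62
(Excluded from the current account — financial account: borrowing by resident firms from foreign banks 248.15, foreign purchases of equities on the domestic stock exchange 457.92, domestic pension funds' purchases of foreign equities 381.14; capital account: capital transfers received from emigrants 29.47.)

1473.62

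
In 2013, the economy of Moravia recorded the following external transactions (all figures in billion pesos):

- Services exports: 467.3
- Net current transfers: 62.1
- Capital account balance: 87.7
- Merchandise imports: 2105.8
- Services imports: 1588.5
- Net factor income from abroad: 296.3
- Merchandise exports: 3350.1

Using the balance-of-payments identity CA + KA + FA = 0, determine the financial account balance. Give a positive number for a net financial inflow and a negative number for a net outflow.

Goods balance = 3350.1 - 2105.8 = 1244.3
Services balance = 467.3 - 1588.5 = -1121.2
Trade balance (goods + services) = 1244.3 + (-1121.2) = 123.1
Net primary income = 296.3
Net secondary income = 62.1
Current account = 123.1 + 296.3 + 62.1 = 481.5
Financial account = -(481.5 + 87.7) = -569.2

-569.2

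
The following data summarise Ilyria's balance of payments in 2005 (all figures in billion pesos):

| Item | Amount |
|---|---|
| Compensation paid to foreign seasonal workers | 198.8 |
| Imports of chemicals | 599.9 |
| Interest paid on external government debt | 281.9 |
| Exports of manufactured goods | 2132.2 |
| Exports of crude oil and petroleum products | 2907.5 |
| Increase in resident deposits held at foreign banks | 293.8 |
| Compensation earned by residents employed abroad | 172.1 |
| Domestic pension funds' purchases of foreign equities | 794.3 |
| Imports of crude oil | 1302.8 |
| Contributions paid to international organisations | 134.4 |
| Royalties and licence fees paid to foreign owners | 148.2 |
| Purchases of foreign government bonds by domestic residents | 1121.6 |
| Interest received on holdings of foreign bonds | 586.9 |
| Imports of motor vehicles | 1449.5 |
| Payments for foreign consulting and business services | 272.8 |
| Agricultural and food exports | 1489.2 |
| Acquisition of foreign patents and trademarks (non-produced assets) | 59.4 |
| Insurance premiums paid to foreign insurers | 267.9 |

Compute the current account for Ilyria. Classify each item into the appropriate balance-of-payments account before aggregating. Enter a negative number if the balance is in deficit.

Goods: 1489.2 - 1302.8 + 2132.2 + 2907.5 - 599.9 - 1449.5 = 3176.7
Services: -267.9 - 272.8 - 148.2 = -688.9
Primary income: -198.8 + 586.9 + 172.1 - 281.9 = 278.3
Secondary income: -134.4
Current account = 3176.7 + (-688.9) + 278.3 + (-134.4) = 2631.7
(Excluded from the current account — financial account: increase in resident deposits held at foreign banks 293.8, domestic pension funds' purchases of foreign equities 794.3, purchases of foreign government bonds by domestic residents 1121.6; capital account: acquisition of foreign patents and trademarks (non-produced assets) 59.4.)

2631.7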